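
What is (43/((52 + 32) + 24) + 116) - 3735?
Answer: -390809/108 ≈ -3618.6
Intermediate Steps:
(43/((52 + 32) + 24) + 116) - 3735 = (43/(84 + 24) + 116) - 3735 = (43/108 + 116) - 3735 = 12571/108 - 3735 = -390809/108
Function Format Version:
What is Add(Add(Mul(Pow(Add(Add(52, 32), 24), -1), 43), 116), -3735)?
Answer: Rational(-390809, 108) ≈ -3618.6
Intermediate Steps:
Add(Add(Mul(Pow(Add(Add(52, 32), 24), -1), 43), 116), -3735) = Add(Add(Mul(Pow(Add(84, 24), -1), 43), 116), -3735) = Add(Add(Mul(Pow(108, -1), 43), 116), -3735) = Add(Add(Mul(Rational(1, 108), 43), 116), -3735) = Add(Add(Rational(43, 108), 116), -3735) = Add(Rational(12571, 108), -3735) = Rational(-390809, 108)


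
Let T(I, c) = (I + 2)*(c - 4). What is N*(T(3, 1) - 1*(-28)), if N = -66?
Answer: -858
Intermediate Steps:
T(I, c) = (-4 + c)*(2 + I) (T(I, c) = (2 + I)*(-4 + c) = (-4 + c)*(2 + I))
N*(T(3, 1) - 1*(-28)) = -66*((-8 - 4*3 + 2*1 + 3*1) - 1*(-28)) = -66*((-8 - 12 + 2 + 3) + 28) = -66*(-15 + 28) = -66*13 = -858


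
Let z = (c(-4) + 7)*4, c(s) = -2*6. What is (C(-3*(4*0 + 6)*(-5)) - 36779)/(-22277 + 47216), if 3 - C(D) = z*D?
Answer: -34976/24939 ≈ -1.4025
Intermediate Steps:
c(s) = -12
z = -20 (z = (-12 + 7)*4 = -5*4 = -20)
C(D) = 3 + 20*D (C(D) = 3 - (-20)*D = 3 + 20*D)
(C(-3*(4*0 + 6)*(-5)) - 36779)/(-22277 + 47216) = ((3 + 20*(-3*(4*0 + 6)*(-5))) - 36779)/(-22277 + 47216) = ((3 + 20*(-3*(0 + 6)*(-5))) - 36779)/24939 = ((3 + 20*(-3*6*(-5))) - 36779)*(1/24939) = ((3 + 20*(-18*(-5))) - 36779)*(1/24939) = ((3 + 20*90) - 36779)*(1/24939) = ((3 + 1800) - 36779)*(1/24939) = (1803 - 36779)*(1/24939) = -34976*1/24939 = -34976/24939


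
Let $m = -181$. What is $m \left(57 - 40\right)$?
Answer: $-3077$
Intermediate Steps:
$m \left(57 - 40\right) = - 181 \left(57 - 40\right) = \left(-181\right) 17 = -3077$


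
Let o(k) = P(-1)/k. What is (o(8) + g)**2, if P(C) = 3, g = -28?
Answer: 48841/64 ≈ 763.14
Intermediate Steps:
o(k) = 3/k
(o(8) + g)**2 = (3/8 - 28)**2 = (-221/8)**2 = 48841/64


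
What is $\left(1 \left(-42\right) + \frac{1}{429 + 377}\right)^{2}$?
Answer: $\frac{1145890201}{649636} \approx 1763.9$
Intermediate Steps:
$\left(1 \left(-42\right) + \frac{1}{429 + 377}\right)^{2} = \left(-42 + \frac{1}{806}\right)^{2} = \left(- \frac{33851}{806}\right)^{2} = \frac{1145890201}{649636}$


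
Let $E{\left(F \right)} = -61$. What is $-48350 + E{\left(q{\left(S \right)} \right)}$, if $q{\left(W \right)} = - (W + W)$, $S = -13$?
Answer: $-48411$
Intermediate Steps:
$q{\left(W \right)} = - 2 W$
$-48350 + E{\left(q{\left(S \right)} \right)} = -48350 - 61 = -48411$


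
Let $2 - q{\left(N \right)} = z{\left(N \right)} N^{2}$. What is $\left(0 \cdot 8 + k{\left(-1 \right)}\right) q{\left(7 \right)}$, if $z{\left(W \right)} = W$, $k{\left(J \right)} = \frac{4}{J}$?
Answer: $1364$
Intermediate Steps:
$q{\left(N \right)} = 2 - N^{3}$ ($q{\left(N \right)} = 2 - N N^{2} = 2 - N^{3}$)
$\left(0 \cdot 8 + k{\left(-1 \right)}\right) q{\left(7 \right)} = \left(0 \cdot 8 + \frac{4}{-1}\right) \left(2 - 7^{3}\right) = \left(0 + 4 \left(-1\right)\right) \left(2 - 343\right) = \left(0 - 4\right) \left(2 - 343\right) = \left(-4\right) \left(-341\right) = 1364$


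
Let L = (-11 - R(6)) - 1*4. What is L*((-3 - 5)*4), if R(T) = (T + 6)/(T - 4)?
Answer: 672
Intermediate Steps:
R(T) = (6 + T)/(-4 + T)
L = -21 (L = (-11 - (6 + 6)/(-4 + 6)) - 1*4 = (-11 - 12/2) - 4 = (-11 - 1*6) - 4 = (-11 - 6) - 4 = -17 - 4 = -21)
L*((-3 - 5)*4) = -21*(-3 - 5)*4 = -(-168)*4 = -21*(-32) = 672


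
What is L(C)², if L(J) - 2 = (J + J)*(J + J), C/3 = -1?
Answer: 1444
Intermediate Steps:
C = -3 (C = 3*(-1) = -3)
L(J) = 2 + 4*J² (L(J) = 2 + (J + J)*(J + J) = 2 + (2*J)*(2*J) = 2 + 4*J²)
L(C)² = (2 + 4*(-3)²)² = (2 + 4*9)² = (2 + 36)² = 38² = 1444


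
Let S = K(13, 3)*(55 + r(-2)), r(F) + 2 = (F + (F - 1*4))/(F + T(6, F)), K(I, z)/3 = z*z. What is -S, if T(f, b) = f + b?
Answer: -1323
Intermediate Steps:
K(I, z) = 3*z² (K(I, z) = 3*(z*z) = 3*z²)
T(f, b) = b + f
r(F) = -2 + (-4 + 2*F)/(6 + 2*F) (r(F) = -2 + (F + (F - 1*4))/(F + (F + 6)) = -2 + (F + (F - 4))/(F + (6 + F)) = -2 + (F + (-4 + F))/(6 + 2*F) = -2 + (-4 + 2*F)/(6 + 2*F))
S = 1323 (S = (3*3²)*(55 + (-8 - 1*(-2))/(3 - 2)) = (3*9)*(55 + (-8 + 2)/1) = 27*(55 + 1*(-6)) = 27*(55 - 6) = 27*49 = 1323)
-S = -1*1323 = -1323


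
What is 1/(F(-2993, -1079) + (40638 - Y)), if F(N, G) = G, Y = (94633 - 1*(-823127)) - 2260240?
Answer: 1/1382039 ≈ 7.2357e-7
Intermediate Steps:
Y = -1342480 (Y = (94633 + 823127) - 2260240 = 917760 - 2260240 = -1342480)
1/(F(-2993, -1079) + (40638 - Y)) = 1/(-1079 + (40638 - 1*(-1342480))) = 1/(-1079 + (40638 + 1342480)) = 1/(-1079 + 1383118) = 1/1382039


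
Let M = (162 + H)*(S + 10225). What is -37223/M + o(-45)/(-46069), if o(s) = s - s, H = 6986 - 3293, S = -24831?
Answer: 37223/56306130 ≈ 0.00066108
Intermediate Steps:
H = 3693
M = -56306130 (M = (162 + 3693)*(-24831 + 10225) = 3855*(-14606) = -56306130)
o(s) = 0
-37223/M + o(-45)/(-46069) = -37223/(-56306130) + 0/(-46069) = -37223*(-1/56306130) + 0*(-1/46069) = 37223/56306130 + 0 = 37223/56306130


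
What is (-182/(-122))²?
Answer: 8281/3721 ≈ 2.2255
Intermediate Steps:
(-182/(-122))² = (-182*(-1/122))² = (91/61)² = 8281/3721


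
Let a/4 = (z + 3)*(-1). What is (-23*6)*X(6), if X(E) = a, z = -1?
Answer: 1104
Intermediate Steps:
a = -8 (a = 4*((-1 + 3)*(-1)) = 4*(2*(-1)) = 4*(-2) = -8)
X(E) = -8
(-23*6)*X(6) = -23*6*(-8) = -138*(-8) = 1104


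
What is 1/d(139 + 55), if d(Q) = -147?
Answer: -1/147 ≈ -0.0068027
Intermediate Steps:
1/d(139 + 55) = 1/(-147) = -1/147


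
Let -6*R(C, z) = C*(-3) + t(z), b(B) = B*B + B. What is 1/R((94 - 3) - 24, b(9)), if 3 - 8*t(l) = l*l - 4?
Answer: 48/9701 ≈ 0.0049479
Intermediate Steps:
t(l) = 7/8 - l**2/8 (t(l) = 3/8 - (l*l - 4)/8 = 3/8 - (l**2 - 4)/8 = 3/8 - (-4 + l**2)/8 = 3/8 + (1/2 - l**2/8) = 7/8 - l**2/8)
b(B) = B + B**2 (b(B) = B**2 + B = B + B**2)
R(C, z) = -7/48 + C/2 + z**2/48 (R(C, z) = -(C*(-3) + (7/8 - z**2/8))/6 = -(-3*C + (7/8 - z**2/8))/6 = -(7/8 - 3*C - z**2/8)/6 = -7/48 + C/2 + z**2/48)
1/R((94 - 3) - 24, b(9)) = 1/(-7/48 + ((94 - 3) - 24)/2 + (9*(1 + 9))**2/48) = 1/(-7/48 + (91 - 24)/2 + (9*10)**2/48) = 1/(-7/48 + (1/2)*67 + (1/48)*90**2) = 1/(-7/48 + 67/2 + (1/48)*8100) = 1/(-7/48 + 67/2 + 675/4) = 1/(9701/48) = 48/9701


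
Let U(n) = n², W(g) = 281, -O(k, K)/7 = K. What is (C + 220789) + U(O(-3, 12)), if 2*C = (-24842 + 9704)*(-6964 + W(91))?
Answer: 50811472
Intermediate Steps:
O(k, K) = -7*K
C = 50583627 (C = ((-24842 + 9704)*(-6964 + 281))/2 = (-15138*(-6683))/2 = (½)*101167254 = 50583627)
(C + 220789) + U(O(-3, 12)) = (50583627 + 220789) + (-7*12)² = 50804416 + (-84)² = 50804416 + 7056 = 50811472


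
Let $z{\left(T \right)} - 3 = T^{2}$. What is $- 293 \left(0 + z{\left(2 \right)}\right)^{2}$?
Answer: $-14357$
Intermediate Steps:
$z{\left(T \right)} = 3 + T^{2}$
$- 293 \left(0 + z{\left(2 \right)}\right)^{2} = - 293 \left(0 + \left(3 + 2^{2}\right)\right)^{2} = - 293 \left(0 + \left(3 + 4\right)\right)^{2} = - 293 \left(0 + 7\right)^{2} = - 293 \cdot 7^{2} = \left(-293\right) 49 = -14357$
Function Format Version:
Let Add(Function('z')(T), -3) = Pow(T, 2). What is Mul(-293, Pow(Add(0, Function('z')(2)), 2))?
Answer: -14357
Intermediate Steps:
Function('z')(T) = Add(3, Pow(T, 2))
Mul(-293, Pow(Add(0, Function('z')(2)), 2)) = Mul(-293, Pow(Add(0, Add(3, Pow(2, 2))), 2)) = Mul(-293, Pow(Add(0, Add(3, 4)), 2)) = Mul(-293, Pow(Add(0, 7), 2)) = Mul(-293, Pow(7, 2)) = Mul(-293, 49) = -14357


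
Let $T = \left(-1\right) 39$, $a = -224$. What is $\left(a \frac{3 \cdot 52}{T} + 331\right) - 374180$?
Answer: $-372953$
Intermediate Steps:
$T = -39$
$\left(a \frac{3 \cdot 52}{T} + 331\right) - 374180 = \left(- 224 \frac{3 \cdot 52}{-39} + 331\right) - 374180 = \left(- 224 \cdot 156 \left(- \frac{1}{39}\right) + 331\right) - 374180 = \left(\left(-224\right) \left(-4\right) + 331\right) - 374180 = \left(896 + 331\right) - 374180 = 1227 - 374180 = -372953$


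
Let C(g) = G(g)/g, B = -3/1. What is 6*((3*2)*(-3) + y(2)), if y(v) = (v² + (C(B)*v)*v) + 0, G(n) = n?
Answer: -60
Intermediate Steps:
B = -3 (B = -3*1 = -3)
C(g) = 1 (C(g) = g/g = 1)
y(v) = 2*v² (y(v) = (v² + (1*v)*v) + 0 = (v² + v*v) + 0 = (v² + v²) + 0 = 2*v² + 0 = 2*v²)
6*((3*2)*(-3) + y(2)) = 6*((3*2)*(-3) + 2*2²) = 6*(6*(-3) + 2*4) = 6*(-18 + 8) = 6*(-10) = -60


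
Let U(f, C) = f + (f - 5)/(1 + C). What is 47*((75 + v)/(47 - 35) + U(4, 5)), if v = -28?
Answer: 1457/4 ≈ 364.25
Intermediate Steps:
U(f, C) = f + (-5 + f)/(1 + C)
47*((75 + v)/(47 - 35) + U(4, 5)) = 47*((75 - 28)/(47 - 35) + (-5 + 2*4 + 5*4)/(1 + 5)) = 47*(47/12 + (-5 + 8 + 20)/6) = 47*(47*(1/12) + (1/6)*23) = 47*(47/12 + 23/6) = 47*(31/4) = 1457/4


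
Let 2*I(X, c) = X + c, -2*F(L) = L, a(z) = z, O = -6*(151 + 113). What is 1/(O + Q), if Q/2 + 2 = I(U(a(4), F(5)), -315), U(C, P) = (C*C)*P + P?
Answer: -2/3891 ≈ -0.00051401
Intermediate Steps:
O = -1584 (O = -6*264 = -1584)
F(L) = -L/2
U(C, P) = P + P*C**2 (U(C, P) = C**2*P + P = P*C**2 + P = P + P*C**2)
I(X, c) = X/2 + c/2 (I(X, c) = (X + c)/2 = X/2 + c/2)
Q = -723/2 (Q = -4 + 2*(((-1/2*5)*(1 + 4**2))/2 + (1/2)*(-315)) = -4 + 2*((-5*(1 + 16)/2)/2 - 315/2) = -4 + 2*((-5/2*17)/2 - 315/2) = -4 + 2*((1/2)*(-85/2) - 315/2) = -4 + 2*(-85/4 - 315/2) = -4 + 2*(-715/4) = -4 - 715/2 = -723/2 ≈ -361.50)
1/(O + Q) = 1/(-1584 - 723/2) = 1/(-3891/2) = -2/3891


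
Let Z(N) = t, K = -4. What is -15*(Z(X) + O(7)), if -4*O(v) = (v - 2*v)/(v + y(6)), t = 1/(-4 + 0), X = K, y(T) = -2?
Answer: -3/2 ≈ -1.5000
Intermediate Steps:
X = -4
t = -¼ (t = 1/(-4) = -¼ ≈ -0.25000)
Z(N) = -¼
O(v) = v/(4*(-2 + v)) (O(v) = -(v - 2*v)/(4*(v - 2)) = -(-v)/(4*(-2 + v)) = -(-1)*v/(4*(-2 + v)) = v/(4*(-2 + v)))
-15*(Z(X) + O(7)) = -15*(-¼ + (¼)*7/(-2 + 7)) = -15*(-¼ + (¼)*7/5) = -15*(-¼ + (¼)*7*(⅕)) = -15*(-¼ + 7/20) = -15*⅒ = -3/2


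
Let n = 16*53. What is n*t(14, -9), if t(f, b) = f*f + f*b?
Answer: 59360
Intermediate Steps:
t(f, b) = f² + b*f
n = 848
n*t(14, -9) = 848*(14*(-9 + 14)) = 848*(14*5) = 848*70 = 59360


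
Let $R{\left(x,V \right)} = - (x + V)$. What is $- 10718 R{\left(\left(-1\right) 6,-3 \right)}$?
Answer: $-96462$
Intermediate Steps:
$R{\left(x,V \right)} = - V - x$ ($R{\left(x,V \right)} = - (V + x) = - V - x$)
$- 10718 R{\left(\left(-1\right) 6,-3 \right)} = - 10718 \left(\left(-1\right) \left(-3\right) - \left(-1\right) 6\right) = - 10718 \left(3 - -6\right) = - 10718 \left(3 + 6\right) = \left(-10718\right) 9 = -96462$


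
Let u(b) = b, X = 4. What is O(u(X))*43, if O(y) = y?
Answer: 172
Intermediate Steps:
O(u(X))*43 = 4*43 = 172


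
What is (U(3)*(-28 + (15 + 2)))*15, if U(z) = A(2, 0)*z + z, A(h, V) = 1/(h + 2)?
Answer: -2475/4 ≈ -618.75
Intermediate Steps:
A(h, V) = 1/(2 + h)
U(z) = 5*z/4 (U(z) = z/(2 + 2) + z = z/4 + z = 5*z/4)
(U(3)*(-28 + (15 + 2)))*15 = (((5/4)*3)*(-28 + (15 + 2)))*15 = (15*(-28 + 17)/4)*15 = ((15/4)*(-11))*15 = -165/4*15 = -2475/4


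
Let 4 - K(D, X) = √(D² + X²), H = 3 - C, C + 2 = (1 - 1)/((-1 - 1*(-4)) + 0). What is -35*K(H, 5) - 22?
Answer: -162 + 175*√2 ≈ 85.487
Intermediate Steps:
C = -2 (C = -2 + (1 - 1)/((-1 - 1*(-4)) + 0) = -2 + 0/((-1 + 4) + 0) = -2 + 0/(3 + 0) = -2 + 0/3 = -2 + 0*(⅓) = -2 + 0 = -2)
H = 5 (H = 3 - 1*(-2) = 3 + 2 = 5)
K(D, X) = 4 - √(D² + X²)
-35*K(H, 5) - 22 = -35*(4 - √(5² + 5²)) - 22 = -35*(4 - √(25 + 25)) - 22 = -35*(4 - √50) - 22 = -35*(4 - 5*√2) - 22 = (-140 + 175*√2) - 22 = -162 + 175*√2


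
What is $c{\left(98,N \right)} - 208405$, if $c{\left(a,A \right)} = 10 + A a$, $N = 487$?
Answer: $-160669$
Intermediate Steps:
$c{\left(98,N \right)} - 208405 = \left(10 + 487 \cdot 98\right) - 208405 = \left(10 + 47726\right) - 208405 = 47736 - 208405 = -160669$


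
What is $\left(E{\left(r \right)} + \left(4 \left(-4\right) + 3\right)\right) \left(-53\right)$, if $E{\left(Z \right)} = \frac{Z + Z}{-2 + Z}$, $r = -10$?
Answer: $\frac{1802}{3} \approx 600.67$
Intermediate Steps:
$E{\left(Z \right)} = \frac{2 Z}{-2 + Z}$
$\left(E{\left(r \right)} + \left(4 \left(-4\right) + 3\right)\right) \left(-53\right) = \left(2 \left(-10\right) \frac{1}{-2 - 10} + \left(4 \left(-4\right) + 3\right)\right) \left(-53\right) = \left(2 \left(-10\right) \frac{1}{-12} + \left(-16 + 3\right)\right) \left(-53\right) = \left(2 \left(-10\right) \left(- \frac{1}{12}\right) - 13\right) \left(-53\right) = \left(\frac{5}{3} - 13\right) \left(-53\right) = \left(- \frac{34}{3}\right) \left(-53\right) = \frac{1802}{3}$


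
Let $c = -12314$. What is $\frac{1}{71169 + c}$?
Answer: $\frac{1}{58855} \approx 1.6991 \cdot 10^{-5}$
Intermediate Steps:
$\frac{1}{71169 + c} = \frac{1}{71169 - 12314} = \frac{1}{58855}$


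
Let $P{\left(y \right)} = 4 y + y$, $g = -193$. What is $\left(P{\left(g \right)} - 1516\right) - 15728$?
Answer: $-18209$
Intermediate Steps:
$P{\left(y \right)} = 5 y$
$\left(P{\left(g \right)} - 1516\right) - 15728 = \left(5 \left(-193\right) - 1516\right) - 15728 = \left(-965 - 1516\right) - 15728 = -2481 - 15728 = -18209$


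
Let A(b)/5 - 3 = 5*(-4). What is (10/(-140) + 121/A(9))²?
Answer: 3164841/1416100 ≈ 2.2349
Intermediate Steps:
A(b) = -85 (A(b) = 15 + 5*(5*(-4)) = 15 + 5*(-20) = 15 - 100 = -85)
(10/(-140) + 121/A(9))² = (10/(-140) + 121/(-85))² = (10*(-1/140) + 121*(-1/85))² = (-1/14 - 121/85)² = (-1779/1190)² = 3164841/1416100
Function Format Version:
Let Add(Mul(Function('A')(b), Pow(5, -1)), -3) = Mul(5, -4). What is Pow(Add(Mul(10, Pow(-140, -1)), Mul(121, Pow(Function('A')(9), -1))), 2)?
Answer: Rational(3164841, 1416100) ≈ 2.2349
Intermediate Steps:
Function('A')(b) = -85 (Function('A')(b) = Add(15, Mul(5, Mul(5, -4))) = Add(15, Mul(5, -20)) = Add(15, -100) = -85)
Pow(Add(Mul(10, Pow(-140, -1)), Mul(121, Pow(Function('A')(9), -1))), 2) = Pow(Add(Mul(10, Pow(-140, -1)), Mul(121, Pow(-85, -1))), 2) = Pow(Add(Mul(10, Rational(-1, 140)), Mul(121, Rational(-1, 85))), 2) = Pow(Add(Rational(-1, 14), Rational(-121, 85)), 2) = Pow(Rational(-1779, 1190), 2) = Rational(3164841, 1416100)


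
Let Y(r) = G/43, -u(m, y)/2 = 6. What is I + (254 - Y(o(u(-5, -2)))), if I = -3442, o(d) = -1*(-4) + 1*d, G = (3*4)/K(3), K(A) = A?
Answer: -137088/43 ≈ -3188.1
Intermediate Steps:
u(m, y) = -12 (u(m, y) = -2*6 = -12)
G = 4 (G = (3*4)/3 = 12*(⅓) = 4)
o(d) = 4 + d
Y(r) = 4/43
I + (254 - Y(o(u(-5, -2)))) = -3442 + (254 - 1*4/43) = -3442 + (254 - 4/43) = -3442 + 10918/43 = -137088/43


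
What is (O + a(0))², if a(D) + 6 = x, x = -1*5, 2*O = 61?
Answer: 1521/4 ≈ 380.25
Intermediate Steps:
O = 61/2 (O = (½)*61 = 61/2 ≈ 30.500)
x = -5
a(D) = -11 (a(D) = -6 - 5 = -11)
(O + a(0))² = (61/2 - 11)² = (39/2)² = 1521/4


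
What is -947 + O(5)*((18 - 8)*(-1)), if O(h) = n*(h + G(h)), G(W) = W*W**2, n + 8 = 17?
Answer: -12647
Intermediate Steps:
n = 9 (n = -8 + 17 = 9)
G(W) = W**3
O(h) = 9*h + 9*h**3 (O(h) = 9*(h + h**3) = 9*h + 9*h**3)
-947 + O(5)*((18 - 8)*(-1)) = -947 + (9*5*(1 + 5**2))*((18 - 8)*(-1)) = -947 + (9*5*(1 + 25))*(10*(-1)) = -947 + (9*5*26)*(-10) = -947 + 1170*(-10) = -947 - 11700 = -12647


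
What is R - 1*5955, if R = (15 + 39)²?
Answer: -3039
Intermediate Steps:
R = 2916 (R = 54² = 2916)
R - 1*5955 = 2916 - 1*5955 = 2916 - 5955 = -3039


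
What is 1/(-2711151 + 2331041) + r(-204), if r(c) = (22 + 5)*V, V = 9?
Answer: 92366729/380110 ≈ 243.00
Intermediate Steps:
r(c) = 243 (r(c) = (22 + 5)*9 = 27*9 = 243)
1/(-2711151 + 2331041) + r(-204) = 1/(-2711151 + 2331041) + 243 = 1/(-380110) + 243 = -1/380110 + 243 = 92366729/380110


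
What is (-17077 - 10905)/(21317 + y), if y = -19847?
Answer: -13991/735 ≈ -19.035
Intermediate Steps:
(-17077 - 10905)/(21317 + y) = (-17077 - 10905)/(21317 - 19847) = -27982/1470 = -27982*1/1470 = -13991/735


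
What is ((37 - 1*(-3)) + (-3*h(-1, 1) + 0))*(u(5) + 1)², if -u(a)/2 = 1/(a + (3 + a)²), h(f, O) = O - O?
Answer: 179560/4761 ≈ 37.715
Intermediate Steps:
h(f, O) = 0
u(a) = -2/(a + (3 + a)²)
((37 - 1*(-3)) + (-3*h(-1, 1) + 0))*(u(5) + 1)² = ((37 - 1*(-3)) + (-3*0 + 0))*(-2/(5 + (3 + 5)²) + 1)² = ((37 + 3) + (0 + 0))*(-2/(5 + 8²) + 1)² = (40 + 0)*(-2/(5 + 64) + 1)² = 40*(-2/69 + 1)² = 40*(67/69)² = 40*(4489/4761) = 179560/4761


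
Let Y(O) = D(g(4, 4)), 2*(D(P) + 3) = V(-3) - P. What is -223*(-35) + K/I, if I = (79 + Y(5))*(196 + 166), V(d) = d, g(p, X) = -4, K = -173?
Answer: 216143692/27693 ≈ 7805.0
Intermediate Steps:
D(P) = -9/2 - P/2 (D(P) = -3 + (-3 - P)/2 = -3 + (-3/2 - P/2) = -9/2 - P/2)
Y(O) = -5/2 (Y(O) = -9/2 - ½*(-4) = -9/2 + 2 = -5/2)
I = 27693 (I = (79 - 5/2)*(196 + 166) = (153/2)*362 = 27693)
-223*(-35) + K/I = -223*(-35) - 173/27693 = 7805 - 173*1/27693 = 7805 - 173/27693 = 216143692/27693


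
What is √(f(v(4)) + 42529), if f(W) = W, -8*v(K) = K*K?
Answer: 43*√23 ≈ 206.22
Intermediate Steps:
v(K) = -K²/8 (v(K) = -K*K/8 = -K²/8)
√(f(v(4)) + 42529) = √(-⅛*4² + 42529) = √(-⅛*16 + 42529) = √(-2 + 42529) = √42527 = 43*√23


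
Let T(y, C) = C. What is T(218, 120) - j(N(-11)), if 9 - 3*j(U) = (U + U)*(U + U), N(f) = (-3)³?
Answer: 1089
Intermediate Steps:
N(f) = -27
j(U) = 3 - 4*U²/3 (j(U) = 3 - (U + U)*(U + U)/3 = 3 - 2*U*2*U/3 = 3 - 4*U²/3)
T(218, 120) - j(N(-11)) = 120 - (3 - 4/3*(-27)²) = 120 - (3 - 4/3*729) = 120 - (3 - 972) = 120 - 1*(-969) = 120 + 969 = 1089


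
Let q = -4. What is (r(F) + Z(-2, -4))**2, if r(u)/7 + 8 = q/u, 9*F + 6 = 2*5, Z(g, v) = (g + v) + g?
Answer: 16129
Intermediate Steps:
Z(g, v) = v + 2*g
F = 4/9 (F = -2/3 + (2*5)/9 = -2/3 + (1/9)*10 = -2/3 + 10/9 = 4/9 ≈ 0.44444)
r(u) = -56 - 28/u (r(u) = -56 + 7*(-4/u) = -56 - 28/u)
(r(F) + Z(-2, -4))**2 = ((-56 - 28/4/9) + (-4 + 2*(-2)))**2 = ((-56 - 28*9/4) + (-4 - 4))**2 = ((-56 - 63) - 8)**2 = (-119 - 8)**2 = (-127)**2 = 16129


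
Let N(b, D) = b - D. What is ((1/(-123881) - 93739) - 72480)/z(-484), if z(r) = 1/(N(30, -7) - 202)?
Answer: 3397577030100/123881 ≈ 2.7426e+7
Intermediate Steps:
z(r) = -1/165 (z(r) = 1/((30 - 1*(-7)) - 202) = 1/((30 + 7) - 202) = 1/(37 - 202) = 1/(-165) = -1/165)
((1/(-123881) - 93739) - 72480)/z(-484) = ((1/(-123881) - 93739) - 72480)/(-1/165) = ((-1/123881 - 93739) - 72480)*(-165) = (-11612481060/123881 - 72480)*(-165) = -20591375940/123881*(-165) = 3397577030100/123881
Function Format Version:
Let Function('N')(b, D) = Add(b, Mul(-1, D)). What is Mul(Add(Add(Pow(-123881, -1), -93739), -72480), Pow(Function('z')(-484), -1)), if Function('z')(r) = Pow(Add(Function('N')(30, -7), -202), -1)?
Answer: Rational(3397577030100, 123881) ≈ 2.7426e+7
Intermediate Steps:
Function('z')(r) = Rational(-1, 165) (Function('z')(r) = Pow(Add(Add(30, Mul(-1, -7)), -202), -1) = Pow(Add(Add(30, 7), -202), -1) = Pow(Add(37, -202), -1) = Pow(-165, -1) = Rational(-1, 165))
Mul(Add(Add(Pow(-123881, -1), -93739), -72480), Pow(Function('z')(-484), -1)) = Mul(Add(Add(Pow(-123881, -1), -93739), -72480), Pow(Rational(-1, 165), -1)) = Mul(Add(Add(Rational(-1, 123881), -93739), -72480), -165) = Mul(Add(Rational(-11612481060, 123881), -72480), -165) = Mul(Rational(-20591375940, 123881), -165) = Rational(3397577030100, 123881)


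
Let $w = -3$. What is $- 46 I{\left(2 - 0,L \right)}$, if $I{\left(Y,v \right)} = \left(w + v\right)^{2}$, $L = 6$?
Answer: $-414$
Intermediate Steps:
$I{\left(Y,v \right)} = \left(-3 + v\right)^{2}$
$- 46 I{\left(2 - 0,L \right)} = - 46 \left(-3 + 6\right)^{2} = - 46 \cdot 3^{2} = \left(-46\right) 9 = -414$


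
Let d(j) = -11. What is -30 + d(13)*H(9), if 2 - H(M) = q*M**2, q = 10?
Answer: 8858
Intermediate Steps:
H(M) = 2 - 10*M**2
-30 + d(13)*H(9) = -30 - 11*(2 - 10*9**2) = -30 - 11*(2 - 10*81) = -30 - 11*(2 - 810) = -30 - 11*(-808) = -30 + 8888 = 8858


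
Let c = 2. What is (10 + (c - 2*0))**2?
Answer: 144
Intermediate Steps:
(10 + (c - 2*0))**2 = (10 + (2 - 2*0))**2 = (10 + (2 + 0))**2 = (10 + 2)**2 = 12**2 = 144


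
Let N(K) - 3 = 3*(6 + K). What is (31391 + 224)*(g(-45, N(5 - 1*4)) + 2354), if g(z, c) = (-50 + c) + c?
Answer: 74358480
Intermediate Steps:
N(K) = 21 + 3*K (N(K) = 3 + 3*(6 + K) = 3 + (18 + 3*K) = 21 + 3*K)
g(z, c) = -50 + 2*c
(31391 + 224)*(g(-45, N(5 - 1*4)) + 2354) = (31391 + 224)*((-50 + 2*(21 + 3*(5 - 1*4))) + 2354) = 31615*((-50 + 2*(21 + 3*(5 - 4))) + 2354) = 31615*((-50 + 2*(21 + 3*1)) + 2354) = 31615*((-50 + 2*(21 + 3)) + 2354) = 31615*((-50 + 2*24) + 2354) = 31615*((-50 + 48) + 2354) = 31615*(-2 + 2354) = 31615*2352 = 74358480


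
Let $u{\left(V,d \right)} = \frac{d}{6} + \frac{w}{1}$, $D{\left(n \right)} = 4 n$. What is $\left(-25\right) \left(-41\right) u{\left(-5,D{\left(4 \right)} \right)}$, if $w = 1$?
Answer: $\frac{11275}{3} \approx 3758.3$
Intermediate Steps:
$u{\left(V,d \right)} = 1 + \frac{d}{6}$ ($u{\left(V,d \right)} = \frac{d}{6} + 1 \cdot 1^{-1} = d \frac{1}{6} + 1 \cdot 1 = \frac{d}{6} + 1 = 1 + \frac{d}{6}$)
$\left(-25\right) \left(-41\right) u{\left(-5,D{\left(4 \right)} \right)} = \left(-25\right) \left(-41\right) \left(1 + \frac{4 \cdot 4}{6}\right) = 1025 \left(1 + \frac{1}{6} \cdot 16\right) = 1025 \left(1 + \frac{8}{3}\right) = 1025 \cdot \frac{11}{3} = \frac{11275}{3}$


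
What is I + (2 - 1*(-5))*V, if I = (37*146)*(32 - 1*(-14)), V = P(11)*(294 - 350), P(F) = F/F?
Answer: 248100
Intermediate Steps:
P(F) = 1
V = -56 (V = 1*(294 - 350) = 1*(-56) = -56)
I = 248492 (I = 5402*(32 + 14) = 5402*46 = 248492)
I + (2 - 1*(-5))*V = 248492 + (2 - 1*(-5))*(-56) = 248492 + (2 + 5)*(-56) = 248492 + 7*(-56) = 248492 - 392 = 248100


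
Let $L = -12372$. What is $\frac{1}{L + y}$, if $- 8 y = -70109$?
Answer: $- \frac{8}{28867} \approx -0.00027713$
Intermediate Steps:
$y = \frac{70109}{8}$ ($y = \left(- \frac{1}{8}\right) \left(-70109\right) = \frac{70109}{8} \approx 8763.6$)
$\frac{1}{L + y} = \frac{1}{-12372 + \frac{70109}{8}} = \frac{1}{- \frac{28867}{8}} = - \frac{8}{28867}$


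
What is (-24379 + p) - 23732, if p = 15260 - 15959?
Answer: -48810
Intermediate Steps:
p = -699
(-24379 + p) - 23732 = (-24379 - 699) - 23732 = -25078 - 23732 = -48810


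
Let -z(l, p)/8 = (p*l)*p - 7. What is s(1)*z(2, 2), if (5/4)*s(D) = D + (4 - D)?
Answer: -128/5 ≈ -25.600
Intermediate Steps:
s(D) = 16/5 (s(D) = 4*(D + (4 - D))/5 = (4/5)*4 = 16/5)
z(l, p) = 56 - 8*l*p**2 (z(l, p) = -8*((p*l)*p - 7) = -8*((l*p)*p - 7) = -8*(l*p**2 - 7) = -8*(-7 + l*p**2) = 56 - 8*l*p**2)
s(1)*z(2, 2) = 16*(56 - 8*2*2**2)/5 = 16*(56 - 8*2*4)/5 = 16*(56 - 64)/5 = (16/5)*(-8) = -128/5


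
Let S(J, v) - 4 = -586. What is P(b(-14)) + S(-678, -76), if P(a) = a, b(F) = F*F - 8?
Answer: -394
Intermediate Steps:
S(J, v) = -582 (S(J, v) = 4 - 586 = -582)
b(F) = -8 + F**2 (b(F) = F**2 - 8 = -8 + F**2)
P(b(-14)) + S(-678, -76) = (-8 + (-14)**2) - 582 = (-8 + 196) - 582 = 188 - 582 = -394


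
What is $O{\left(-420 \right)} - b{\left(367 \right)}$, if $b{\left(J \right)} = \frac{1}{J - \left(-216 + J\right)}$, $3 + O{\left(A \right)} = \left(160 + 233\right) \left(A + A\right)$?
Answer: $- \frac{71306569}{216} \approx -3.3012 \cdot 10^{5}$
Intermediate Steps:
$O{\left(A \right)} = -3 + 786 A$ ($O{\left(A \right)} = -3 + \left(160 + 233\right) \left(A + A\right) = -3 + 393 \cdot 2 A = -3 + 786 A$)
$b{\left(J \right)} = \frac{1}{216}$
$O{\left(-420 \right)} - b{\left(367 \right)} = \left(-3 + 786 \left(-420\right)\right) - \frac{1}{216} = \left(-3 - 330120\right) - \frac{1}{216} = -330123 - \frac{1}{216} = - \frac{71306569}{216}$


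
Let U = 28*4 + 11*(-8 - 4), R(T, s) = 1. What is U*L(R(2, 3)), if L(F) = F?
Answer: -20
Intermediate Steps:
U = -20 (U = 112 + 11*(-12) = 112 - 132 = -20)
U*L(R(2, 3)) = -20*1 = -20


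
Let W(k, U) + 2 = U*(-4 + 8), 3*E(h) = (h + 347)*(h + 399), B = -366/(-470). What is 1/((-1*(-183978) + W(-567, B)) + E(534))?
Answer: 235/107622977 ≈ 2.1835e-6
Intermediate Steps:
B = 183/235 (B = -366*(-1/470) = 183/235 ≈ 0.77872)
E(h) = (347 + h)*(399 + h)/3 (E(h) = ((h + 347)*(h + 399))/3 = ((347 + h)*(399 + h))/3 = (347 + h)*(399 + h)/3)
W(k, U) = -2 + 4*U (W(k, U) = -2 + U*(-4 + 8) = -2 + U*4 = -2 + 4*U)
1/((-1*(-183978) + W(-567, B)) + E(534)) = 1/((-1*(-183978) + (-2 + 4*(183/235))) + (46151 + (1/3)*534**2 + (746/3)*534)) = 1/((183978 + (-2 + 732/235)) + (46151 + (1/3)*285156 + 132788)) = 1/((183978 + 262/235) + (46151 + 95052 + 132788)) = 1/(43235092/235 + 273991) = 1/(107622977/235) = 235/107622977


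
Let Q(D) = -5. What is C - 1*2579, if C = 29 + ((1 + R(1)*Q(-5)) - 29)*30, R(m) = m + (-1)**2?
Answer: -3690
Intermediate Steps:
R(m) = 1 + m (R(m) = m + 1 = 1 + m)
C = -1111 (C = 29 + ((1 + (1 + 1)*(-5)) - 29)*30 = 29 + ((1 + 2*(-5)) - 29)*30 = 29 + ((1 - 10) - 29)*30 = 29 + (-9 - 29)*30 = 29 - 38*30 = 29 - 1140 = -1111)
C - 1*2579 = -1111 - 1*2579 = -1111 - 2579 = -3690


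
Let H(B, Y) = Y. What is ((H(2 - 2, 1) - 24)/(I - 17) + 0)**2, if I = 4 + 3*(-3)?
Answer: 529/484 ≈ 1.0930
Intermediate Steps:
I = -5 (I = 4 - 9 = -5)
((H(2 - 2, 1) - 24)/(I - 17) + 0)**2 = ((1 - 24)/(-5 - 17) + 0)**2 = (-23/(-22) + 0)**2 = (-23*(-1/22) + 0)**2 = (23/22 + 0)**2 = (23/22)**2 = 529/484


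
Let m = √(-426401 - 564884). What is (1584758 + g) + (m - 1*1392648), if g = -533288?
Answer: -341178 + I*√991285 ≈ -3.4118e+5 + 995.63*I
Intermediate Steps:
m = I*√991285 (m = √(-991285) = I*√991285 ≈ 995.63*I)
(1584758 + g) + (m - 1*1392648) = (1584758 - 533288) + (I*√991285 - 1*1392648) = 1051470 + (I*√991285 - 1392648) = 1051470 + (-1392648 + I*√991285) = -341178 + I*√991285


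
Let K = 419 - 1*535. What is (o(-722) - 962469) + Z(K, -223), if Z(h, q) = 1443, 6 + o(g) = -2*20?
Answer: -961072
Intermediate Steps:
K = -116 (K = 419 - 535 = -116)
o(g) = -46 (o(g) = -6 - 2*20 = -6 - 40 = -46)
(o(-722) - 962469) + Z(K, -223) = (-46 - 962469) + 1443 = -962515 + 1443 = -961072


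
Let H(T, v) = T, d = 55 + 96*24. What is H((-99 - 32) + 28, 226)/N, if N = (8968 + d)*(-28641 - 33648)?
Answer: 103/705547503 ≈ 1.4599e-7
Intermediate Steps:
d = 2359 (d = 55 + 2304 = 2359)
N = -705547503 (N = (8968 + 2359)*(-28641 - 33648) = 11327*(-62289) = -705547503)
H((-99 - 32) + 28, 226)/N = ((-99 - 32) + 28)/(-705547503) = (-131 + 28)*(-1/705547503) = -103*(-1/705547503) = 103/705547503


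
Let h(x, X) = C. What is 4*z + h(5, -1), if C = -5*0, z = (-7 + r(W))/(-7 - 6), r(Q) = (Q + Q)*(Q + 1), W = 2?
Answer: -20/13 ≈ -1.5385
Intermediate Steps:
r(Q) = 2*Q*(1 + Q) (r(Q) = (2*Q)*(1 + Q) = 2*Q*(1 + Q))
z = -5/13 (z = (-7 + 2*2*(1 + 2))/(-7 - 6) = (-7 + 2*2*3)/(-13) = (-7 + 12)*(-1/13) = 5*(-1/13) = -5/13 ≈ -0.38462)
C = 0
h(x, X) = 0
4*z + h(5, -1) = 4*(-5/13) + 0 = -20/13 + 0 = -20/13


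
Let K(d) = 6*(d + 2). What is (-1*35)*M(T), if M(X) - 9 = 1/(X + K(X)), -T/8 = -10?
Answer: -180215/572 ≈ -315.06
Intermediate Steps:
T = 80 (T = -8*(-10) = 80)
K(d) = 12 + 6*d (K(d) = 6*(2 + d) = 12 + 6*d)
M(X) = 9 + 1/(12 + 7*X) (M(X) = 9 + 1/(X + (12 + 6*X)) = 9 + 1/(12 + 7*X))
(-1*35)*M(T) = (-1*35)*((109 + 63*80)/(12 + 7*80)) = -35*(109 + 5040)/(12 + 560) = -35*5149/572 = -180215/572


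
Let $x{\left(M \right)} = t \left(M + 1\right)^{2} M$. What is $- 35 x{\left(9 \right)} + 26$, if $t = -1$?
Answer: $31526$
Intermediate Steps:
$x{\left(M \right)} = - M \left(1 + M\right)^{2}$ ($x{\left(M \right)} = - \left(M + 1\right)^{2} M = - \left(1 + M\right)^{2} M = - M \left(1 + M\right)^{2}$)
$- 35 x{\left(9 \right)} + 26 = - 35 \left(\left(-1\right) 9 \left(1 + 9\right)^{2}\right) + 26 = - 35 \left(\left(-1\right) 9 \cdot 10^{2}\right) + 26 = - 35 \left(\left(-1\right) 9 \cdot 100\right) + 26 = \left(-35\right) \left(-900\right) + 26 = 31500 + 26 = 31526$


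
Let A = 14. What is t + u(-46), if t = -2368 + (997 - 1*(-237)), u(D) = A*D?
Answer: -1778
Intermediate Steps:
u(D) = 14*D
t = -1134 (t = -2368 + (997 + 237) = -2368 + 1234 = -1134)
t + u(-46) = -1134 + 14*(-46) = -1134 - 644 = -1778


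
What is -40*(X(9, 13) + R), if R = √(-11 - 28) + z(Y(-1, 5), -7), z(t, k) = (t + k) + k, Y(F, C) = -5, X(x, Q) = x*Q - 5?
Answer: -3720 - 40*I*√39 ≈ -3720.0 - 249.8*I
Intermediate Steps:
X(x, Q) = -5 + Q*x (X(x, Q) = Q*x - 5 = -5 + Q*x)
z(t, k) = t + 2*k (z(t, k) = (k + t) + k = t + 2*k)
R = -19 + I*√39 (R = √(-11 - 28) + (-5 + 2*(-7)) = √(-39) + (-5 - 14) = I*√39 - 19 = -19 + I*√39 ≈ -19.0 + 6.245*I)
-40*(X(9, 13) + R) = -40*((-5 + 13*9) + (-19 + I*√39)) = -40*((-5 + 117) + (-19 + I*√39)) = -40*(112 + (-19 + I*√39)) = -40*(93 + I*√39) = -3720 - 40*I*√39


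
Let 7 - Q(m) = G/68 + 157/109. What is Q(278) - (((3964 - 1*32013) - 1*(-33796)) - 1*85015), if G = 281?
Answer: 587544995/7412 ≈ 79269.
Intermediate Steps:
Q(m) = 10579/7412 (Q(m) = 7 - (281/68 + 157/109) = 7 - 1*41305/7412 = 7 - 41305/7412 = 10579/7412)
Q(278) - (((3964 - 1*32013) - 1*(-33796)) - 1*85015) = 10579/7412 - (((3964 - 1*32013) - 1*(-33796)) - 1*85015) = 10579/7412 - (((3964 - 32013) + 33796) - 85015) = 10579/7412 - ((-28049 + 33796) - 85015) = 10579/7412 - (5747 - 85015) = 10579/7412 - 1*(-79268) = 10579/7412 + 79268 = 587544995/7412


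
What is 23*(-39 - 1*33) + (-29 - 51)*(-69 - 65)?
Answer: 9064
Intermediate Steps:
23*(-39 - 1*33) + (-29 - 51)*(-69 - 65) = 23*(-39 - 33) - 80*(-134) = 23*(-72) + 10720 = -1656 + 10720 = 9064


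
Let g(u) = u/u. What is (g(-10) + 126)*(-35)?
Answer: -4445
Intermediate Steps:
g(u) = 1
(g(-10) + 126)*(-35) = (1 + 126)*(-35) = 127*(-35) = -4445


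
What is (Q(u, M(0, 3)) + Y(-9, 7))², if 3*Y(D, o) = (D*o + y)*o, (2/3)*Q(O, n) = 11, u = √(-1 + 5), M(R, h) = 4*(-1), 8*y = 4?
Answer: 150544/9 ≈ 16727.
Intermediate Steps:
y = ½ (y = (⅛)*4 = ½ ≈ 0.50000)
M(R, h) = -4
u = 2 (u = √4 = 2)
Q(O, n) = 33/2 (Q(O, n) = (3/2)*11 = 33/2)
Y(D, o) = o*(½ + D*o)/3 (Y(D, o) = ((D*o + ½)*o)/3 = ((½ + D*o)*o)/3 = (o*(½ + D*o))/3 = o*(½ + D*o)/3)
(Q(u, M(0, 3)) + Y(-9, 7))² = (33/2 + (⅙)*7*(1 + 2*(-9)*7))² = (33/2 + (⅙)*7*(1 - 126))² = (33/2 + (⅙)*7*(-125))² = (33/2 - 875/6)² = (-388/3)² = 150544/9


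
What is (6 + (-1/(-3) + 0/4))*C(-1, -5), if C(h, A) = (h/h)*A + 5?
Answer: 0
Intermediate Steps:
C(h, A) = 5 + A (C(h, A) = 1*A + 5 = A + 5 = 5 + A)
(6 + (-1/(-3) + 0/4))*C(-1, -5) = (6 + (-1/(-3) + 0/4))*(5 - 5) = (6 + (-1*(-⅓) + 0*(¼)))*0 = (6 + (⅓ + 0))*0 = (6 + ⅓)*0 = (19/3)*0 = 0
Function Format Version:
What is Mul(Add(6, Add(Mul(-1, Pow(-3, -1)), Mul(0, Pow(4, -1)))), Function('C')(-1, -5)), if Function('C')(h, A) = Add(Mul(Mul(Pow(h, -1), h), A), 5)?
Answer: 0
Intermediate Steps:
Function('C')(h, A) = Add(5, A) (Function('C')(h, A) = Add(Mul(1, A), 5) = Add(A, 5) = Add(5, A))
Mul(Add(6, Add(Mul(-1, Pow(-3, -1)), Mul(0, Pow(4, -1)))), Function('C')(-1, -5)) = Mul(Add(6, Add(Mul(-1, Pow(-3, -1)), Mul(0, Pow(4, -1)))), Add(5, -5)) = Mul(Add(6, Add(Mul(-1, Rational(-1, 3)), Mul(0, Rational(1, 4)))), 0) = Mul(Add(6, Add(Rational(1, 3), 0)), 0) = Mul(Add(6, Rational(1, 3)), 0) = Mul(Rational(19, 3), 0) = 0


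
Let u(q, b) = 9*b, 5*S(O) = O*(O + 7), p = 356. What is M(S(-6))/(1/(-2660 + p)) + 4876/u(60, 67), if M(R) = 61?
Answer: -84743156/603 ≈ -1.4054e+5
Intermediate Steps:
S(O) = O*(7 + O)/5 (S(O) = (O*(O + 7))/5 = (O*(7 + O))/5 = O*(7 + O)/5)
M(S(-6))/(1/(-2660 + p)) + 4876/u(60, 67) = 61/(1/(-2660 + 356)) + 4876/((9*67)) = 61/(1/(-2304)) + 4876/603 = 61/(-1/2304) + 4876*(1/603) = 61*(-2304) + 4876/603 = -140544 + 4876/603 = -84743156/603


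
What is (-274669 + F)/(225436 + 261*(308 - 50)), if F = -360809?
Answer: -317739/146387 ≈ -2.1705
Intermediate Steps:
(-274669 + F)/(225436 + 261*(308 - 50)) = (-274669 - 360809)/(225436 + 261*(308 - 50)) = -635478/(225436 + 261*258) = -635478/(225436 + 67338) = -635478/292774 = -635478*1/292774 = -317739/146387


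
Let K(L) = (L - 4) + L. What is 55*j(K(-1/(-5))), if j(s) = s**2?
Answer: 3564/5 ≈ 712.80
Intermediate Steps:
K(L) = -4 + 2*L (K(L) = (-4 + L) + L = -4 + 2*L)
55*j(K(-1/(-5))) = 55*(-4 + 2*(-1/(-5)))**2 = 55*(-4 + 2*(-1*(-1/5)))**2 = 55*(-4 + 2*(1/5))**2 = 55*(-4 + 2/5)**2 = 55*(-18/5)**2 = 55*(324/25) = 3564/5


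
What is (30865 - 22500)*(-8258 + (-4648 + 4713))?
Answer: -68534445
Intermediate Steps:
(30865 - 22500)*(-8258 + (-4648 + 4713)) = 8365*(-8258 + 65) = 8365*(-8193) = -68534445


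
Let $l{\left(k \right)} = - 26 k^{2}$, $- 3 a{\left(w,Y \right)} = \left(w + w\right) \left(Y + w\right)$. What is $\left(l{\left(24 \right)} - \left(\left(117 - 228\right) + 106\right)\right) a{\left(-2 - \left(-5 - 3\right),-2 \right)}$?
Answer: $239536$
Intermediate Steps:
$a{\left(w,Y \right)} = - \frac{2 w \left(Y + w\right)}{3}$ ($a{\left(w,Y \right)} = - \frac{\left(w + w\right) \left(Y + w\right)}{3} = - \frac{2 w \left(Y + w\right)}{3}$)
$\left(l{\left(24 \right)} - \left(\left(117 - 228\right) + 106\right)\right) a{\left(-2 - \left(-5 - 3\right),-2 \right)} = \left(- 26 \cdot 24^{2} - \left(\left(117 - 228\right) + 106\right)\right) \left(- \frac{2 \left(-2 - \left(-5 - 3\right)\right) \left(-2 - -6\right)}{3}\right) = \left(\left(-26\right) 576 - \left(-111 + 106\right)\right) \left(- \frac{2 \left(-2 - -8\right) \left(-2 - -6\right)}{3}\right) = \left(-14976 - -5\right) \left(- \frac{2 \left(-2 + 8\right) \left(-2 + \left(-2 + 8\right)\right)}{3}\right) = \left(-14976 + 5\right) \left(\left(- \frac{2}{3}\right) 6 \left(-2 + 6\right)\right) = - 14971 \left(\left(- \frac{2}{3}\right) 6 \cdot 4\right) = \left(-14971\right) \left(-16\right) = 239536$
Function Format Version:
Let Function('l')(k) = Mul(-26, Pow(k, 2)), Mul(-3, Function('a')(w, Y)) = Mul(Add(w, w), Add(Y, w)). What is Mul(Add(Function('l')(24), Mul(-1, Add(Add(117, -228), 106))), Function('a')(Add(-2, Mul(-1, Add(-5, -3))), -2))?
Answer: 239536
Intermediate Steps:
Function('a')(w, Y) = Mul(Rational(-2, 3), w, Add(Y, w)) (Function('a')(w, Y) = Mul(Rational(-1, 3), Mul(Add(w, w), Add(Y, w))) = Mul(Rational(-1, 3), Mul(Mul(2, w), Add(Y, w))) = Mul(Rational(-1, 3), Mul(2, w, Add(Y, w))) = Mul(Rational(-2, 3), w, Add(Y, w)))
Mul(Add(Function('l')(24), Mul(-1, Add(Add(117, -228), 106))), Function('a')(Add(-2, Mul(-1, Add(-5, -3))), -2)) = Mul(Add(Mul(-26, Pow(24, 2)), Mul(-1, Add(Add(117, -228), 106))), Mul(Rational(-2, 3), Add(-2, Mul(-1, Add(-5, -3))), Add(-2, Add(-2, Mul(-1, Add(-5, -3)))))) = Mul(Add(Mul(-26, 576), Mul(-1, Add(-111, 106))), Mul(Rational(-2, 3), Add(-2, Mul(-1, -8)), Add(-2, Add(-2, Mul(-1, -8))))) = Mul(Add(-14976, Mul(-1, -5)), Mul(Rational(-2, 3), Add(-2, 8), Add(-2, Add(-2, 8)))) = Mul(Add(-14976, 5), Mul(Rational(-2, 3), 6, Add(-2, 6))) = Mul(-14971, Mul(Rational(-2, 3), 6, 4)) = Mul(-14971, -16) = 239536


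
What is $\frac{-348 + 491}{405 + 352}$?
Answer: $\frac{143}{757} \approx 0.1889$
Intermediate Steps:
$\frac{-348 + 491}{405 + 352} = \frac{143}{757}$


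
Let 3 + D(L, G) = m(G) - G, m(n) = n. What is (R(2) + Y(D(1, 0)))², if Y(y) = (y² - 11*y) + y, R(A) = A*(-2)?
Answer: 1225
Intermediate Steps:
R(A) = -2*A
D(L, G) = -3 (D(L, G) = -3 + (G - G) = -3 + 0 = -3)
Y(y) = y² - 10*y
(R(2) + Y(D(1, 0)))² = (-2*2 - 3*(-10 - 3))² = (-4 - 3*(-13))² = (-4 + 39)² = 35² = 1225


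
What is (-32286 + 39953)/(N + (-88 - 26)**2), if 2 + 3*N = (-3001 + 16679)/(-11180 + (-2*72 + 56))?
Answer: 129587634/219640285 ≈ 0.59000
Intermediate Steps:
N = -18107/16902 (N = -2/3 + ((-3001 + 16679)/(-11180 + (-2*72 + 56)))/3 = -2/3 + (13678/(-11180 + (-144 + 56)))/3 = -2/3 + (13678/(-11180 - 88))/3 = -2/3 + (13678/(-11268))/3 = -2/3 + (13678*(-1/11268))/3 = -2/3 + (1/3)*(-6839/5634) = -2/3 - 6839/16902 = -18107/16902 ≈ -1.0713)
(-32286 + 39953)/(N + (-88 - 26)**2) = (-32286 + 39953)/(-18107/16902 + (-88 - 26)**2) = 7667/(-18107/16902 + (-114)**2) = 7667/(-18107/16902 + 12996) = 7667/(219640285/16902) = 7667*(16902/219640285) = 129587634/219640285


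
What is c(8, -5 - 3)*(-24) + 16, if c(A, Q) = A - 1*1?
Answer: -152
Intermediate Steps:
c(A, Q) = -1 + A (c(A, Q) = A - 1 = -1 + A)
c(8, -5 - 3)*(-24) + 16 = (-1 + 8)*(-24) + 16 = 7*(-24) + 16 = -168 + 16 = -152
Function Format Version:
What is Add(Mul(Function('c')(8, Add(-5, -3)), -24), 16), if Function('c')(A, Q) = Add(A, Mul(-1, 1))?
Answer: -152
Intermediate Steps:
Function('c')(A, Q) = Add(-1, A) (Function('c')(A, Q) = Add(A, -1) = Add(-1, A))
Add(Mul(Function('c')(8, Add(-5, -3)), -24), 16) = Add(Mul(Add(-1, 8), -24), 16) = Add(Mul(7, -24), 16) = Add(-168, 16) = -152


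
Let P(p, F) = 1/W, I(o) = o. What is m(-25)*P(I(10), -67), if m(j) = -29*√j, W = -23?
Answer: 145*I/23 ≈ 6.3043*I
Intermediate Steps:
P(p, F) = -1/23 (P(p, F) = 1/(-23) = -1/23)
m(-25)*P(I(10), -67) = -145*I*(-1/23) = 145*I/23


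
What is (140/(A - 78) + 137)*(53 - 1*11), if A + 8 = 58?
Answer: 5544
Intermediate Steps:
A = 50 (A = -8 + 58 = 50)
(140/(A - 78) + 137)*(53 - 1*11) = (140/(50 - 78) + 137)*(53 - 1*11) = (140/(-28) + 137)*(53 - 11) = (140*(-1/28) + 137)*42 = (-5 + 137)*42 = 132*42 = 5544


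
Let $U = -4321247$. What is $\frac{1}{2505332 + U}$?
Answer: $- \frac{1}{1815915} \approx -5.5069 \cdot 10^{-7}$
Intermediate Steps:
$\frac{1}{2505332 + U} = \frac{1}{2505332 - 4321247} = \frac{1}{-1815915} = - \frac{1}{1815915}$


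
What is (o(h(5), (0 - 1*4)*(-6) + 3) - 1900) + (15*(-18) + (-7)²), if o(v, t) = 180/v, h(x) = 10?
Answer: -2103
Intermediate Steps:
(o(h(5), (0 - 1*4)*(-6) + 3) - 1900) + (15*(-18) + (-7)²) = (180/10 - 1900) + (15*(-18) + (-7)²) = (180*(⅒) - 1900) + (-270 + 49) = (18 - 1900) - 221 = -1882 - 221 = -2103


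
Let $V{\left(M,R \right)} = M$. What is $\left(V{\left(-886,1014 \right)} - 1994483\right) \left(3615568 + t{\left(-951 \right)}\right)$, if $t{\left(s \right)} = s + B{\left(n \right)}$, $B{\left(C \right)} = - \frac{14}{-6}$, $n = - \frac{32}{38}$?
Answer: $-7212499364534$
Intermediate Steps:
$n = - \frac{16}{19}$ ($n = \left(-32\right) \frac{1}{38} = - \frac{16}{19} \approx -0.8421$)
$B{\left(C \right)} = \frac{7}{3}$ ($B{\left(C \right)} = \left(-14\right) \left(- \frac{1}{6}\right) = \frac{7}{3}$)
$t{\left(s \right)} = \frac{7}{3} + s$ ($t{\left(s \right)} = s + \frac{7}{3} = \frac{7}{3} + s$)
$\left(V{\left(-886,1014 \right)} - 1994483\right) \left(3615568 + t{\left(-951 \right)}\right) = \left(-886 - 1994483\right) \left(3615568 + \left(\frac{7}{3} - 951\right)\right) = - 1995369 \left(3615568 - \frac{2846}{3}\right) = \left(-1995369\right) \frac{10843858}{3} = -7212499364534$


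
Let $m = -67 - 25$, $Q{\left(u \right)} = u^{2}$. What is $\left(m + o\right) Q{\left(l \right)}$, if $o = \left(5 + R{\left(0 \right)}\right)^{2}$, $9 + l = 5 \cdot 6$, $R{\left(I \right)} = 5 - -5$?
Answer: $58653$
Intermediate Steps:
$R{\left(I \right)} = 10$ ($R{\left(I \right)} = 5 + 5 = 10$)
$l = 21$ ($l = -9 + 5 \cdot 6 = -9 + 30 = 21$)
$m = -92$
$o = 225$ ($o = \left(5 + 10\right)^{2} = 15^{2} = 225$)
$\left(m + o\right) Q{\left(l \right)} = \left(-92 + 225\right) 21^{2} = 133 \cdot 441 = 58653$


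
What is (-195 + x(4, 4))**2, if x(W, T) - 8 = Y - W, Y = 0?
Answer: 36481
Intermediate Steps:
x(W, T) = 8 - W (x(W, T) = 8 + (0 - W) = 8 - W)
(-195 + x(4, 4))**2 = (-195 + (8 - 1*4))**2 = (-195 + (8 - 4))**2 = (-195 + 4)**2 = (-191)**2 = 36481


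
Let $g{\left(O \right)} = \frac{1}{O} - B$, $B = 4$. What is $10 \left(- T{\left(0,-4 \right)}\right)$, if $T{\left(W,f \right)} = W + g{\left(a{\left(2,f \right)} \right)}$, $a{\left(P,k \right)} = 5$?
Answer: $38$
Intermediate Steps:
$g{\left(O \right)} = -4 + \frac{1}{O}$ ($g{\left(O \right)} = \frac{1}{O} - 4 = -4 + \frac{1}{O}$)
$T{\left(W,f \right)} = - \frac{19}{5} + W$ ($T{\left(W,f \right)} = W - \left(4 - \frac{1}{5}\right) = W + \left(-4 + \frac{1}{5}\right) = W - \frac{19}{5} = - \frac{19}{5} + W$)
$10 \left(- T{\left(0,-4 \right)}\right) = 10 \left(- (- \frac{19}{5} + 0)\right) = 10 \left(\left(-1\right) \left(- \frac{19}{5}\right)\right) = 10 \cdot \frac{19}{5} = 38$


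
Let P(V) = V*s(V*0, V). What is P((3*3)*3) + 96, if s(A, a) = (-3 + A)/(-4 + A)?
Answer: 465/4 ≈ 116.25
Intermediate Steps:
s(A, a) = (-3 + A)/(-4 + A)
P(V) = 3*V/4 (P(V) = V*((-3 + V*0)/(-4 + V*0)) = V*((-3 + 0)/(-4 + 0)) = V*(-3/(-4)) = V*(-¼*(-3)) = V*(¾) = 3*V/4)
P((3*3)*3) + 96 = 3*((3*3)*3)/4 + 96 = 3*(9*3)/4 + 96 = (¾)*27 + 96 = 81/4 + 96 = 465/4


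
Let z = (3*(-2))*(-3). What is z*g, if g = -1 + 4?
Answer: 54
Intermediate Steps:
z = 18 (z = -6*(-3) = 18)
g = 3
z*g = 18*3 = 54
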